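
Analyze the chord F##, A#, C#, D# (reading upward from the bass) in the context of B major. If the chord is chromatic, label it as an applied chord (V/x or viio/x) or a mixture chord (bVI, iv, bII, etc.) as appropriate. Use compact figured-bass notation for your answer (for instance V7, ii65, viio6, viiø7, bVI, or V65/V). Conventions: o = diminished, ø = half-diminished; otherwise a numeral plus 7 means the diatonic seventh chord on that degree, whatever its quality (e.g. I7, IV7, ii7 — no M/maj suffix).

V65/vi

Stacked in thirds the chord is D#-F##-A#-C#: a dominant seventh chord on D#.
D# is not a diatonic chord root with this quality in B major, but it lies a perfect fifth above G# (vi), so the chord functions as an applied dominant of vi.
With F## in the bass the chord is in first inversion, so the figured bass is 65.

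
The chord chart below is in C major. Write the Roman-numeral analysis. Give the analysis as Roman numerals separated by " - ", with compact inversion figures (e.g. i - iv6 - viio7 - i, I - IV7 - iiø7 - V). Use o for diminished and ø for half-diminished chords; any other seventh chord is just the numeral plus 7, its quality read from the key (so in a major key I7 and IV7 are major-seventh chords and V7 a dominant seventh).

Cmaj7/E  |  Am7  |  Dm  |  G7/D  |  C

I65 - vi7 - ii - V43 - I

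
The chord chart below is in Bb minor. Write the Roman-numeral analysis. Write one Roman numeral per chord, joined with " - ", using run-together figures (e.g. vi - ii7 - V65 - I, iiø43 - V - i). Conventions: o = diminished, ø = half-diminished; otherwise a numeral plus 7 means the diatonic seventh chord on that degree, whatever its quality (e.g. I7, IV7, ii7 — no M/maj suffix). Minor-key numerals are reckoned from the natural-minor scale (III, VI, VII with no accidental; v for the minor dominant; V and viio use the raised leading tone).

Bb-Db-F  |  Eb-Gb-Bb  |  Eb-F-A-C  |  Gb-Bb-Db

Bb-Db-F: root Bb is the tonic; minor triad there is i.
Eb-Gb-Bb: minor triad on Eb = scale degree 4 → iv.
Eb-F-A-C: dominant seventh chord on F = scale degree 5 → V42.
Gb-Bb-Db: root Gb is the submediant; major triad there is VI.

i - iv - V42 - VI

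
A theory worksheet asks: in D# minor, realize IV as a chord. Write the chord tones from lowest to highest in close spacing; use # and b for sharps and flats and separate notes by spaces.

G# B# D#

IV is the major subdominant, borrowed from the parallel major. In D# minor that root is G#.
So the chord is G#-B#-D#, a major triad.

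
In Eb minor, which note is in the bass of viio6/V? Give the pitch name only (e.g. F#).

C

The applied chord viio6/V is rooted on A: A-C-Eb.
The figure 6 means first inversion — the third is in the bass.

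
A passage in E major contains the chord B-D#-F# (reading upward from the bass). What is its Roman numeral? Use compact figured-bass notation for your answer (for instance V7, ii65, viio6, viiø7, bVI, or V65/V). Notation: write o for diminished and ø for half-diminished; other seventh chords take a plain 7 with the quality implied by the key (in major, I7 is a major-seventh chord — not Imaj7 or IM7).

V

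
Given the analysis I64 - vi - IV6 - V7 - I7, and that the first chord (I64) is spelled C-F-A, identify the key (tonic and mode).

F major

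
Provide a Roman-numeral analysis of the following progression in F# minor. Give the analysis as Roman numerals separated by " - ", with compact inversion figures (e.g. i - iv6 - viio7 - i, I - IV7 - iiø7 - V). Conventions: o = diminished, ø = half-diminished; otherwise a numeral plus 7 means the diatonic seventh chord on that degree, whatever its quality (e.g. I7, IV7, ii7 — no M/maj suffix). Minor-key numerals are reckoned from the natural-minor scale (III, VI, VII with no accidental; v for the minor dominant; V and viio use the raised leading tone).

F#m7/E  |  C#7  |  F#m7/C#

i42 - V7 - i43

F#m7/E: minor seventh chord on F# = scale degree 1 → i42.
C#7: dominant seventh chord on C# = scale degree 5 → V7.
F#m7/C#: root F# is the tonic; minor seventh chord there is i43.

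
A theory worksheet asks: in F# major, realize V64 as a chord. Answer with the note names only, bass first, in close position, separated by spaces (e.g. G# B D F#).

G# C# E#

The numeral's case and figure indicate a major triad. In F# major its root, the fifth degree, is C#.
Stacking thirds from C# gives C#-E#-G#.
With the 64 figure the chord is in second inversion; from the bass G# upward in close position it reads G#-C#-E#.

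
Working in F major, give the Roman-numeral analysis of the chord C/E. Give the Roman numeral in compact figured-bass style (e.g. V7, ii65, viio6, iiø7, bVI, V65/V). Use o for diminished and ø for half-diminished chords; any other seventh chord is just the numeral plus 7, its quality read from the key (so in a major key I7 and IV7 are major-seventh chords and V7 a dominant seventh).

V6

Stacked in thirds the chord is C-E-G: a major triad on C.
C is scale degree 5 in F major, and a major triad on that degree is written V.
With E in the bass the chord is in first inversion, so the figured bass is 6.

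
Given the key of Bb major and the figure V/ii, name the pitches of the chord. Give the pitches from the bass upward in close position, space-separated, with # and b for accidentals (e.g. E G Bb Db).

G B D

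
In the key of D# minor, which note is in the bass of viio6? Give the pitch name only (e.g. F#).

E#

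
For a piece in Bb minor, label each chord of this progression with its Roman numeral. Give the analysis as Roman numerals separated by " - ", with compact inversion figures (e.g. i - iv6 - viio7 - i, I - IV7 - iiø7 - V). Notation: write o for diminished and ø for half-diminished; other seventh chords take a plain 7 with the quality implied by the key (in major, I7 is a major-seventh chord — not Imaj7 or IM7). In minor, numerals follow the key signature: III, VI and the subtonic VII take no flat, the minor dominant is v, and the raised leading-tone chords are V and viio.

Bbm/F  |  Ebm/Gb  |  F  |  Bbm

i64 - iv6 - V - i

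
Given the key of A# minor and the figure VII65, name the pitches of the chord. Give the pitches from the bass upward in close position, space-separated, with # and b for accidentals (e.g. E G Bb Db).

The numeral's case and figure indicate a dominant seventh chord. In A# minor its root, scale degree 7, is G#.
Stacking thirds from G# gives G#-B#-D#-F#.
With the 65 figure the chord is in first inversion; from the bass B# upward in close position it reads B#-D#-F#-G#.

B# D# F# G#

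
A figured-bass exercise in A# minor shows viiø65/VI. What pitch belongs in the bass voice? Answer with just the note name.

The applied chord viiø65/VI is rooted on E#: E#-G#-B-D#.
The figure 65 means first inversion — the third is in the bass.

G#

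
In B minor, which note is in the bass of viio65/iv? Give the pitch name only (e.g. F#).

F#

The applied chord viio65/iv is rooted on D#: D#-F#-A-C.
The figure 65 means first inversion — the third is in the bass.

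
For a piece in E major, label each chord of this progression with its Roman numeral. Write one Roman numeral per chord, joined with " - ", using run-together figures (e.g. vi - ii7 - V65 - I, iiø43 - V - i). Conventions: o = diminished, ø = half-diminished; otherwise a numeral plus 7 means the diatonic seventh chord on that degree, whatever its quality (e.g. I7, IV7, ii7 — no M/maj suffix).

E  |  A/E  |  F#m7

I - IV64 - ii7

E: major triad on E = scale degree 1 → I.
A/E: major triad on A = scale degree 4 → IV64.
F#m7: minor seventh chord on F# = scale degree 2 → ii7.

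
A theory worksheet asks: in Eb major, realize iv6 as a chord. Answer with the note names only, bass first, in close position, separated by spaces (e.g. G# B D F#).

Cb Eb Ab

iv6 is the minor subdominant, borrowed from the parallel minor. In Eb major that root is Ab.
So the chord is Ab-Cb-Eb.
With the 6 figure the chord is in first inversion; from the bass Cb upward in close position it reads Cb-Eb-Ab.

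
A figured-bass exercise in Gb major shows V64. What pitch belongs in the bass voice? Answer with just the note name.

Ab

V in Gb major has root Db; the chord is Db-F-Ab.
The figure 64 means second inversion — the fifth is in the bass.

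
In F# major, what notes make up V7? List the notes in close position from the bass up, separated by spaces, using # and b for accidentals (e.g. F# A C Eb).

C# E# G# B

In F# major, scale degree 5 is C#, and the diatonic chord built there is a dominant seventh chord.
Stacking thirds from C# gives C#-E#-G#-B.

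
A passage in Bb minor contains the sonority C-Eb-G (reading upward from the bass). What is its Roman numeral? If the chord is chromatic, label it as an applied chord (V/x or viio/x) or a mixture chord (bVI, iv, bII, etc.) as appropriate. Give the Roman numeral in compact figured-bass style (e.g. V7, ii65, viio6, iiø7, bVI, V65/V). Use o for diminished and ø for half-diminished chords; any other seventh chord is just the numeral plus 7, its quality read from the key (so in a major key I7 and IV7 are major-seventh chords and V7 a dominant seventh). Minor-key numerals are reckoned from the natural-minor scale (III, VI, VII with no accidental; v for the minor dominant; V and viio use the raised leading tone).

ii

The pitches C-Eb-G form a minor triad rooted on C.
C is the second degree of Bb minor. This is the minor supertonic, borrowed from the parallel major (the Dorian ii).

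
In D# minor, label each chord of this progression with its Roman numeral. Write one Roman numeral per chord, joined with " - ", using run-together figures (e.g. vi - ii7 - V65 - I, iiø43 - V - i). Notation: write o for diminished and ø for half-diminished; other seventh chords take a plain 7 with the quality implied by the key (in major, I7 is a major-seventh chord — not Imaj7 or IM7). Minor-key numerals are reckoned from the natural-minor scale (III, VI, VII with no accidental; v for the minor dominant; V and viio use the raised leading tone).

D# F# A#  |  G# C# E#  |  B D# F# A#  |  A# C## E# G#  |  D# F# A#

i - VII64 - VI7 - V7 - i

D#-F#-A# has root D#, degree 1 in D# minor, so i.
G#-C#-E#: major triad on C# = scale degree 7 → VII64.
B-D#-F#-A#: root B is the submediant; major seventh chord there is VI7.
A#-C##-E#-G#: root A# is the dominant; dominant seventh chord there is V7.
D#-F#-A# has root D#, degree 1 in D# minor, so i.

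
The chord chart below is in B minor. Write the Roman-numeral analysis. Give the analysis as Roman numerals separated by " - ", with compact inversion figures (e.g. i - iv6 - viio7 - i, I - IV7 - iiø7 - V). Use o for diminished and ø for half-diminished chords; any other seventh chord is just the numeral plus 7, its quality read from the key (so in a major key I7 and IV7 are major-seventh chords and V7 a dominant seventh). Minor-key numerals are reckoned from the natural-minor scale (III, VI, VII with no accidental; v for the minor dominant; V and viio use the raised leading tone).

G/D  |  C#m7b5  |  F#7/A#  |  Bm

VI64 - iiø7 - V65 - i

G/D: major triad on G = scale degree 6 → VI64.
C#m7b5: half-diminished seventh chord on C# = scale degree 2 → iiø7.
F#7/A#: dominant seventh chord on F# = scale degree 5 → V65.
Bm: root B is the tonic; minor triad there is i.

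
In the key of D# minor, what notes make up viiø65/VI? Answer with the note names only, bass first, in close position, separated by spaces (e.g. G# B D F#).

viiø65/VI is a secondary leading-tone chord. The target VI is B in D# minor; the applied chord is rooted a semitone below, on A#.
Building a half-diminished seventh chord on A# gives A#-C#-E-G#.
With the 65 figure the chord is in first inversion; from the bass C# upward in close position it reads C#-E-G#-A#.

C# E G# A#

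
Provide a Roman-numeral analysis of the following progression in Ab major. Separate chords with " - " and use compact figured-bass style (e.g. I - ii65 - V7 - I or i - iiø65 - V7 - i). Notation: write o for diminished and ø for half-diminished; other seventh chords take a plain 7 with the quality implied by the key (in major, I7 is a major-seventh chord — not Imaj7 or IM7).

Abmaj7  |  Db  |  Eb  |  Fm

I7 - IV - V - vi

Abmaj7: major seventh chord on Ab = scale degree 1 → I7.
Db: major triad on Db = scale degree 4 → IV.
Eb: root Eb is the dominant; major triad there is V.
Fm: root F is the submediant; minor triad there is vi.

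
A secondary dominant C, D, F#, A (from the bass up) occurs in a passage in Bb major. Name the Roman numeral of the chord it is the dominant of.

The chord is a dominant seventh chord on D.
A dominant resolves down a perfect fifth: D → G. In Bb major, G is scale degree 6, i.e. vi.

vi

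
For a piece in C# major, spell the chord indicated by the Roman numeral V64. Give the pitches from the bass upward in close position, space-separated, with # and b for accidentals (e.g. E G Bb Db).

The numeral's case and figure indicate a major triad. In C# major its root, the dominant, is G#.
Stacking thirds from G# gives G#-B#-D#.
The figured bass 64 indicates second inversion, placing the fifth (D#) in the bass: D#-G#-B#.

D# G# B#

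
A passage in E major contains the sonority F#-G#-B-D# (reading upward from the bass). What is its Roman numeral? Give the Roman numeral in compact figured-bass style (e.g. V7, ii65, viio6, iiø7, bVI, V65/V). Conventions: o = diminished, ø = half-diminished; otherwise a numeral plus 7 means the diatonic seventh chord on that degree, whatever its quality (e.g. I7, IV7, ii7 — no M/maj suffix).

iii42

The pitches G#-B-D#-F# form a minor seventh chord rooted on G#.
G# is scale degree 3 in E major, and a minor seventh chord on that degree is written iii7.
With F# in the bass the chord is in third inversion, so the figured bass is 42.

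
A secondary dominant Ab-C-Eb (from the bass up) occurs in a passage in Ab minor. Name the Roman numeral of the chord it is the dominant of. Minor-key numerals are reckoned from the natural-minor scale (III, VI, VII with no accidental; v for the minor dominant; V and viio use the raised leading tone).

iv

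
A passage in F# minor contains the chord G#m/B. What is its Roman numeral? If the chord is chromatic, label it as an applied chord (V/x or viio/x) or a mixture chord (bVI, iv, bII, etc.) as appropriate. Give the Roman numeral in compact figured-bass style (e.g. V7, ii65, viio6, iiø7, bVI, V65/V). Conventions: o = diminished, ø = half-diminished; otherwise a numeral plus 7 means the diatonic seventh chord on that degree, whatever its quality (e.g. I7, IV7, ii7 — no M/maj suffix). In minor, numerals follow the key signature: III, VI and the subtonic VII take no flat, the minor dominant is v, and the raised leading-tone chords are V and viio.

ii6

Stacked in thirds the chord is G#-B-D#: a minor triad on G#.
G# is the second degree of F# minor. This is the minor supertonic, borrowed from the parallel major (the Dorian ii).
With B in the bass the chord is in first inversion, so the figured bass is 6.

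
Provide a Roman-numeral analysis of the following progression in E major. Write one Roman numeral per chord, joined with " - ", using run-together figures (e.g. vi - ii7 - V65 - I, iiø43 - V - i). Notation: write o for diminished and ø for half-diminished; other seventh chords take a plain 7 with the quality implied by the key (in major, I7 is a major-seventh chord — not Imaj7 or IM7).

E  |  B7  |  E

I - V7 - I

E has root E, degree 1 in E major, so I.
B7: root B is the dominant; dominant seventh chord there is V7.
E: major triad on E = scale degree 1 → I.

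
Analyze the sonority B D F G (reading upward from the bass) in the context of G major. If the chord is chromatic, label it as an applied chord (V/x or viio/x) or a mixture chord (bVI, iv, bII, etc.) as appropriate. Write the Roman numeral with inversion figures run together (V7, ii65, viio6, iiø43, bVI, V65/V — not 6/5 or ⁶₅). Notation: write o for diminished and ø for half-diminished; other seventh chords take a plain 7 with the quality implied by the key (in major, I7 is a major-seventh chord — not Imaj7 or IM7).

Stacked in thirds the chord is G-B-D-F: a dominant seventh chord on G.
G is not a diatonic chord root with this quality in G major, but it lies a perfect fifth above C (IV), so the chord functions as an applied dominant of IV.
With B in the bass the chord is in first inversion, so the figured bass is 65.

V65/IV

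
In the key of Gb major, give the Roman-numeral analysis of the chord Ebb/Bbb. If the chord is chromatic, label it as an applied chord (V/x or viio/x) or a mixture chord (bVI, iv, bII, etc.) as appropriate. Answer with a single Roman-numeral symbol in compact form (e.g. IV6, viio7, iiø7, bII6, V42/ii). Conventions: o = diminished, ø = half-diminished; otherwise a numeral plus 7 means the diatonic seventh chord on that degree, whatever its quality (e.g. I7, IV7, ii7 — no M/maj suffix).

bVI64

The pitches Ebb-Gb-Bbb form a major triad rooted on Ebb.
Ebb is the lowered sixth degree of Gb major (diatonic 6 would be Eb). This is a major triad on the lowered sixth degree, borrowed from the parallel minor.
With Bbb in the bass the chord is in second inversion, so the figured bass is 64.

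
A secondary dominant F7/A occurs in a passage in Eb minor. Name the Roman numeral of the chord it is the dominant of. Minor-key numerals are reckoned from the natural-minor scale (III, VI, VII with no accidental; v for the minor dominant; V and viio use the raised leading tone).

The chord is a dominant seventh chord on F.
A dominant resolves down a perfect fifth: F → Bb. In Eb minor, Bb is scale degree 5, i.e. V.

V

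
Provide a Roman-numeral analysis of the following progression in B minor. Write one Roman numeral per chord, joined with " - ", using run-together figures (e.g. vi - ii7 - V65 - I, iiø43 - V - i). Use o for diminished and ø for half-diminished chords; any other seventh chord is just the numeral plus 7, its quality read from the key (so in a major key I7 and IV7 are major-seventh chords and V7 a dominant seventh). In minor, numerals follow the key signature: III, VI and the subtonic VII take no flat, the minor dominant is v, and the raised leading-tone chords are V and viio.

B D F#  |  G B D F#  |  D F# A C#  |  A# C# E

B-D-F#: minor triad on B = scale degree 1 → i.
G-B-D-F#: major seventh chord on G = scale degree 6 → VI7.
D-F#-A-C#: root D is the mediant; major seventh chord there is III7.
A#-C#-E: root A# is the leading tone; diminished triad there is viio.

i - VI7 - III7 - viio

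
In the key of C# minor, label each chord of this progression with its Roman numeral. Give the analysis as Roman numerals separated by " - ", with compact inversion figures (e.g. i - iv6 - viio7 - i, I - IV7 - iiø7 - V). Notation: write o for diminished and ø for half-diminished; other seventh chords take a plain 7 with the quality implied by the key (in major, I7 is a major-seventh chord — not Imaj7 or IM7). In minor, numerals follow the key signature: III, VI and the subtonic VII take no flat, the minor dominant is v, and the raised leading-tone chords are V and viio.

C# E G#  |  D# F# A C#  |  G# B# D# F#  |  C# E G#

C#-E-G#: minor triad on C# = scale degree 1 → i.
D#-F#-A-C#: half-diminished seventh chord on D# = scale degree 2 → iiø7.
G#-B#-D#-F#: root G# is the dominant; dominant seventh chord there is V7.
C#-E-G#: root C# is the tonic; minor triad there is i.

i - iiø7 - V7 - i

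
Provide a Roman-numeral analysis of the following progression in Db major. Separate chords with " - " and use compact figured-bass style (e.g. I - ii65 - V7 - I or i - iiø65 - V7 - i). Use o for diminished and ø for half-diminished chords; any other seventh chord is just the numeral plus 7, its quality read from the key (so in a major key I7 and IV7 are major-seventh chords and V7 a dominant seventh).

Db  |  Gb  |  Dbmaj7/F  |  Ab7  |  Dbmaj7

I - IV - I65 - V7 - I7

Db: root Db is the tonic; major triad there is I.
Gb: major triad on Gb = scale degree 4 → IV.
Dbmaj7/F has root Db, degree 1 in Db major, so I65.
Ab7: root Ab is the dominant; dominant seventh chord there is V7.
Dbmaj7 has root Db, degree 1 in Db major, so I7.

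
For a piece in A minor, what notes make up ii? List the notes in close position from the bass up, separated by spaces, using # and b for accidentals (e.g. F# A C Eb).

B D F#

ii is the minor supertonic, borrowed from the parallel major (the Dorian ii). In A minor that root is B.
So the chord is B-D-F#, a minor triad.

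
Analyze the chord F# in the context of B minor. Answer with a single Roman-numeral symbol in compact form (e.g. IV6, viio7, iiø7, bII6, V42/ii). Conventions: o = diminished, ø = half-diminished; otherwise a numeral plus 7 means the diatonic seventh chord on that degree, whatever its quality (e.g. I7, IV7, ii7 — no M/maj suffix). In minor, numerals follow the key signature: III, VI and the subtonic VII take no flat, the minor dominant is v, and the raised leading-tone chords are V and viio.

V

The pitches F#-A#-C# form a major triad rooted on F#.
In B minor, F# is the dominant; the diatonic major triad there is V.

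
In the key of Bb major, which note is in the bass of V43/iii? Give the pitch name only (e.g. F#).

E

The applied chord V43/iii is rooted on A: A-C#-E-G.
The figure 43 means second inversion — the fifth is in the bass.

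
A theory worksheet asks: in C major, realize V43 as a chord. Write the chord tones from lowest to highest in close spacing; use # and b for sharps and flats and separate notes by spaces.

In C major, the dominant is G, and the diatonic chord built there is a dominant seventh chord.
Stacking thirds from G gives G-B-D-F.
The figured bass 43 indicates second inversion, placing the fifth (D) in the bass: D-F-G-B.

D F G B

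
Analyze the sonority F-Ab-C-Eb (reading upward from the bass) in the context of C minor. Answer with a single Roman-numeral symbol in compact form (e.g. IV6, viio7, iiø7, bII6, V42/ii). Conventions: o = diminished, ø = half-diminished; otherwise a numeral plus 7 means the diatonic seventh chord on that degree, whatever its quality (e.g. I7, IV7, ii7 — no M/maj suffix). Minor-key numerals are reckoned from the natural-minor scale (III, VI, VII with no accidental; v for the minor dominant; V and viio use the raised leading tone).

Stacked in thirds the chord is F-Ab-C-Eb: a minor seventh chord on F.
In C minor, F is the subdominant; the diatonic minor seventh chord there is iv7.

iv7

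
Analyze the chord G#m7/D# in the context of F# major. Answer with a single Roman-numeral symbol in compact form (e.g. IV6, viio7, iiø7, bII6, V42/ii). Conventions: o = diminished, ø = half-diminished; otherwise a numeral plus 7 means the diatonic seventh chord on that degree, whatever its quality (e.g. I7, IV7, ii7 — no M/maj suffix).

ii43

Stacked in thirds the chord is G#-B-D#-F#: a minor seventh chord on G#.
G# is scale degree 2 in F# major, and a minor seventh chord on that degree is written ii7.
With D# in the bass the chord is in second inversion, so the figured bass is 43.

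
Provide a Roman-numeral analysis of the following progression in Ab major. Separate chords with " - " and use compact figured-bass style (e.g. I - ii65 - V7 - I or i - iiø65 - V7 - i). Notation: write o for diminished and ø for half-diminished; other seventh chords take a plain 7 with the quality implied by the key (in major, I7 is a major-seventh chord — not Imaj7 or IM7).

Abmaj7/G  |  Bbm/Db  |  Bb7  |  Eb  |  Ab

I42 - ii6 - V7/V - V - I

Abmaj7/G has root Ab, degree 1 in Ab major, so I42.
Bbm/Db has root Bb, degree 2 in Ab major, so ii6.
Bb7: chromatic; Bb is V of V, so V7/V.
Eb has root Eb, degree 5 in Ab major, so V.
Ab has root Ab, degree 1 in Ab major, so I.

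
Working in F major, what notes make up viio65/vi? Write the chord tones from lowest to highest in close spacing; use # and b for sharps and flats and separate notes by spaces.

E G Bb C#

The slash marks an applied leading-tone chord: viio of vi. In F major, vi is D, so the leading tone to it is C#, a half step below.
Building a fully diminished seventh chord on C# gives C#-E-G-Bb.
With the 65 figure the chord is in first inversion; from the bass E upward in close position it reads E-G-Bb-C#.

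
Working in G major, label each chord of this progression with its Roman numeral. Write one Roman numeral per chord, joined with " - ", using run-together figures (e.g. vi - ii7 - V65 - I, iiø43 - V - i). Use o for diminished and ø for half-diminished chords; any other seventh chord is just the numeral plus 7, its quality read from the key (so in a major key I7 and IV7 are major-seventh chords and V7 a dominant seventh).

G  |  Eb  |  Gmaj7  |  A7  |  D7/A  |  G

I - bVI - I7 - V7/V - V43 - I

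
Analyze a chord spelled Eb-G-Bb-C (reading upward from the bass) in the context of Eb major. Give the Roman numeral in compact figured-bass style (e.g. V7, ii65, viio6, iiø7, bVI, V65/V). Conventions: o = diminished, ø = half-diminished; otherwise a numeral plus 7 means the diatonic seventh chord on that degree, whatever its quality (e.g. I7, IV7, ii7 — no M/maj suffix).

Stacked in thirds the chord is C-Eb-G-Bb: a minor seventh chord on C.
C is scale degree 6 in Eb major, and a minor seventh chord on that degree is written vi7.
With Eb in the bass the chord is in first inversion, so the figured bass is 65.

vi65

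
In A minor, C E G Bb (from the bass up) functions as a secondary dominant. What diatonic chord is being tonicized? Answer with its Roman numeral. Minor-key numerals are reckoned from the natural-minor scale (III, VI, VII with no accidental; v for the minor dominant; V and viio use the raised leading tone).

VI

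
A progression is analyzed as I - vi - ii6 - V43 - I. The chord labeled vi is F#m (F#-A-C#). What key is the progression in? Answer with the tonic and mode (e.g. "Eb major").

The anchor chord is a minor triad on F#, labeled vi.
Counting down 5 scale steps from F# places the tonic on A; a minor triad on degree 6 is diatonic only in major.

A major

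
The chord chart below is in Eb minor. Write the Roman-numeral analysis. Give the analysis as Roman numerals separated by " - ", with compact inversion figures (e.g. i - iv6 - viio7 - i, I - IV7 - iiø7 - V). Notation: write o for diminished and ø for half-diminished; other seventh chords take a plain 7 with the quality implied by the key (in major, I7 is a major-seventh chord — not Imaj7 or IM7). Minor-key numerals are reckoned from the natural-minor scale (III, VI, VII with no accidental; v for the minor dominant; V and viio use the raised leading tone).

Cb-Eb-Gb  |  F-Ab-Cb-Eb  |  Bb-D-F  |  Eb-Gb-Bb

VI - iiø7 - V - i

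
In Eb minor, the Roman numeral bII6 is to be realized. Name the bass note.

Ab

bII in Eb minor has root Fb; the chord is Fb-Ab-Cb.
The figure 6 means first inversion — the third is in the bass.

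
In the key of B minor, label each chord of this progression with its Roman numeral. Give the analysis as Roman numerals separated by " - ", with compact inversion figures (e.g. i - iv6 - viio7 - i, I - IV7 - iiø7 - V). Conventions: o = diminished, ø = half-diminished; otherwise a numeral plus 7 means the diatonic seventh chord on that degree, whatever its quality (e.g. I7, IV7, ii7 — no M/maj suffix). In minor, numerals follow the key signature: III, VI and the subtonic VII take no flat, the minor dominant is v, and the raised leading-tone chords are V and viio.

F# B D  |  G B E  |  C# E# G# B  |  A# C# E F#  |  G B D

F#-B-D: minor triad on B = scale degree 1 → i64.
G-B-E has root E, degree 4 in B minor, so iv6.
C#-E#-G#-B: chromatic; C# is V of V, so V7/V.
A#-C#-E-F#: dominant seventh chord on F# = scale degree 5 → V65.
G-B-D has root G, degree 6 in B minor, so VI.

i64 - iv6 - V7/V - V65 - VI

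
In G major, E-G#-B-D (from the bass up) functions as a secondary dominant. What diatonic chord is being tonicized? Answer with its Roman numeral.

ii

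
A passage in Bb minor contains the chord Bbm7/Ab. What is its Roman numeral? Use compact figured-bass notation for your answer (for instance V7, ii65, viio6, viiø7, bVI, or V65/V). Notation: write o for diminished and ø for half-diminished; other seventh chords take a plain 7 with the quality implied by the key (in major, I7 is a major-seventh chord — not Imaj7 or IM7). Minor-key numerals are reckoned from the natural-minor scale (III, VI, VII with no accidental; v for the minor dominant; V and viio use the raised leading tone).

i42

The pitches Bb-Db-F-Ab form a minor seventh chord rooted on Bb.
In Bb minor, Bb is the tonic; the diatonic minor seventh chord there is i7.
With Ab in the bass the chord is in third inversion, so the figured bass is 42.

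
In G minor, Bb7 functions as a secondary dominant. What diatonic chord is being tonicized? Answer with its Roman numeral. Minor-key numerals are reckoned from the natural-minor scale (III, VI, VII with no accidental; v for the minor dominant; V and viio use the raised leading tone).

VI

The chord is a dominant seventh chord on Bb.
A dominant resolves down a perfect fifth: Bb → Eb. In G minor, Eb is scale degree 6, i.e. VI.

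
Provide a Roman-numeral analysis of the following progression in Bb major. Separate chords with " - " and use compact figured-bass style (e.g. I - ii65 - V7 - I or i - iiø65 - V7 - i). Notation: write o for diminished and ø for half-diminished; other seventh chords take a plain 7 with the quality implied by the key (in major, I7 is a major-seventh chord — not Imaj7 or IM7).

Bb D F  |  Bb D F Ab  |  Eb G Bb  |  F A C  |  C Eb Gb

I - V7/IV - IV - V - iio

Bb-D-F has root Bb, degree 1 in Bb major, so I.
Bb-D-F-Ab: chromatic; Bb is V of IV, so V7/IV.
Eb-G-Bb: root Eb is the subdominant; major triad there is IV.
F-A-C: root F is the dominant; major triad there is V.
C-Eb-Gb: C with this quality isn't in the key; it's iio, borrowed from the parallel minor.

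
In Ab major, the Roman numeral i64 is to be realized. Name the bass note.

Eb

i in Ab major has root Ab; the chord is Ab-Cb-Eb.
The figure 64 means second inversion — the fifth is in the bass.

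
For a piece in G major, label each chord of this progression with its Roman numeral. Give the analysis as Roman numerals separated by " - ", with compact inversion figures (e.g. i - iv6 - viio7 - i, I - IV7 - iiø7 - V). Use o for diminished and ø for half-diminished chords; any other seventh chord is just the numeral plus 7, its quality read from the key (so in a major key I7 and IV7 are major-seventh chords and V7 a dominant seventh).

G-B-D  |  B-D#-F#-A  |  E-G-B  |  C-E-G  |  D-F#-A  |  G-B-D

G-B-D: root G is the tonic; major triad there is I.
B-D#-F#-A: a dominant seventh chord on B, the applied dominant of vi → V7/vi.
E-G-B: minor triad on E = scale degree 6 → vi.
C-E-G: major triad on C = scale degree 4 → IV.
D-F#-A: root D is the dominant; major triad there is V.
G-B-D: root G is the tonic; major triad there is I.

I - V7/vi - vi - IV - V - I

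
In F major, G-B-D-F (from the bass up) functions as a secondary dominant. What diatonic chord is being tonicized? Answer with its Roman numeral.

V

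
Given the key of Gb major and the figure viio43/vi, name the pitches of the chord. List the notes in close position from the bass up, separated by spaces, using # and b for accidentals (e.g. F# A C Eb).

viio43/vi is a secondary leading-tone chord. The target vi is Eb in Gb major; the applied chord is rooted a semitone below, on D.
Building a fully diminished seventh chord on D gives D-F-Ab-Cb.
The figured bass 43 indicates second inversion, placing the fifth (Ab) in the bass: Ab-Cb-D-F.

Ab Cb D F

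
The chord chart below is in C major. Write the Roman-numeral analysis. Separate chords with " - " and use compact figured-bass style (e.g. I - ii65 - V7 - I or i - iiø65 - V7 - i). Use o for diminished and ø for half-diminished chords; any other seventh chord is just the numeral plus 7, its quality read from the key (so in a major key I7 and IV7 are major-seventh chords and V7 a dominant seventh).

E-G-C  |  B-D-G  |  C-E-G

I6 - V6 - I

E-G-C has root C, degree 1 in C major, so I6.
B-D-G: major triad on G = scale degree 5 → V6.
C-E-G: root C is the tonic; major triad there is I.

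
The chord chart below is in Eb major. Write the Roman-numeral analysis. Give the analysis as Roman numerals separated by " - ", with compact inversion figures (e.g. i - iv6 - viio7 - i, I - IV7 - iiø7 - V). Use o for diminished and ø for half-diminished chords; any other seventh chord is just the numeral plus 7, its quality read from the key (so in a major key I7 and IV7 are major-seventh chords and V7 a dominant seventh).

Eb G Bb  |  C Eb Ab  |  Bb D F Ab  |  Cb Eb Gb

I - IV6 - V7 - bVI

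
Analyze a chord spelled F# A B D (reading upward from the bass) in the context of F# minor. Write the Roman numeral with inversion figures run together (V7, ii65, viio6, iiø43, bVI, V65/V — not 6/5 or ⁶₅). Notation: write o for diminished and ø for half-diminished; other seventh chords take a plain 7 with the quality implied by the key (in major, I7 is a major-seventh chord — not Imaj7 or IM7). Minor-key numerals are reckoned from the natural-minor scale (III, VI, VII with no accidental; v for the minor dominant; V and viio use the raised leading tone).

iv43

Stacked in thirds the chord is B-D-F#-A: a minor seventh chord on B.
B is scale degree 4 in F# minor, and a minor seventh chord on that degree is written iv7.
With F# in the bass the chord is in second inversion, so the figured bass is 43.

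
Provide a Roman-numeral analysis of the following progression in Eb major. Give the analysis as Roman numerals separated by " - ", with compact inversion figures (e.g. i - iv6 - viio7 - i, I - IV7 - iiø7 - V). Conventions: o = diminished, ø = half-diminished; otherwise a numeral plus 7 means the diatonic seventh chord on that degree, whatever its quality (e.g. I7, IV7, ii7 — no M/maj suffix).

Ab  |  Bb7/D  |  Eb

Ab has root Ab, degree 4 in Eb major, so IV.
Bb7/D: dominant seventh chord on Bb = scale degree 5 → V65.
Eb: major triad on Eb = scale degree 1 → I.

IV - V65 - I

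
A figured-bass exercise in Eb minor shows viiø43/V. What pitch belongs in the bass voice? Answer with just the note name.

The applied chord viiø43/V is rooted on A: A-C-Eb-G.
The figure 43 means second inversion — the fifth is in the bass.

Eb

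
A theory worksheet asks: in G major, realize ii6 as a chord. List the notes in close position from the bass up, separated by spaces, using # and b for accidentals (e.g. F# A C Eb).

C E A

The numeral's case and figure indicate a minor triad. In G major its root, the supertonic, is A.
Stacking thirds from A gives A-C-E.
With the 6 figure the chord is in first inversion; from the bass C upward in close position it reads C-E-A.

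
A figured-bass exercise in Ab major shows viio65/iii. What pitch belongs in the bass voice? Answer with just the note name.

The applied chord viio65/iii is rooted on B: B-D-F-Ab.
The figure 65 means first inversion — the third is in the bass.

D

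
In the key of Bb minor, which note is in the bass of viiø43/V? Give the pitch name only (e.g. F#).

Bb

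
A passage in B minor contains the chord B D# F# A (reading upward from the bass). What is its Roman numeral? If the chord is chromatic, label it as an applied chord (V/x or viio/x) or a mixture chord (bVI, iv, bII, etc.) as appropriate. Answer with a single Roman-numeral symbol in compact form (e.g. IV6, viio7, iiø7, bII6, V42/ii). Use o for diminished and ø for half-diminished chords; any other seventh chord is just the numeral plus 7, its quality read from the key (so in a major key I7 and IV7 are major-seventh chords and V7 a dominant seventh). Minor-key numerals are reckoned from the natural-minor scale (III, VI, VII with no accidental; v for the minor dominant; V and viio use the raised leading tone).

The pitches B-D#-F#-A form a dominant seventh chord rooted on B.
B is not a diatonic chord root with this quality in B minor, but it lies a perfect fifth above E (iv), so the chord functions as an applied dominant of iv.

V7/iv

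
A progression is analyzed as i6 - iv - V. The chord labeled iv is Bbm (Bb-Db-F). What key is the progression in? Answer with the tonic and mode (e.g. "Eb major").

The anchor chord is a minor triad on Bb, labeled iv.
If Bb is scale degree 4 and the mode makes that degree carry a minor triad, the tonic is F and the mode is minor.

F minor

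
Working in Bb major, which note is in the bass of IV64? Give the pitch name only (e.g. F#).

Bb

IV in Bb major has root Eb; the chord is Eb-G-Bb.
The figure 64 means second inversion — the fifth is in the bass.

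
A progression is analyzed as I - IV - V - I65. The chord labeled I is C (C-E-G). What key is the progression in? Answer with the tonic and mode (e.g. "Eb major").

C major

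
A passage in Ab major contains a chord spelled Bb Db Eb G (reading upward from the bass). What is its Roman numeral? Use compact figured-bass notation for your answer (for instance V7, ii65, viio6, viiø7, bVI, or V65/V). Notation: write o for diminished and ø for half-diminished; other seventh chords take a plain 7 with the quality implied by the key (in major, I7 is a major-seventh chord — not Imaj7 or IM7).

Stacked in thirds the chord is Eb-G-Bb-Db: a dominant seventh chord on Eb.
In Ab major, Eb is the dominant; the diatonic dominant seventh chord there is V7.
With Bb in the bass the chord is in second inversion, so the figured bass is 43.

V43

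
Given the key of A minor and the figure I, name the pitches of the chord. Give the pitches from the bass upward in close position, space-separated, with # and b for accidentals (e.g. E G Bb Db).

A C# E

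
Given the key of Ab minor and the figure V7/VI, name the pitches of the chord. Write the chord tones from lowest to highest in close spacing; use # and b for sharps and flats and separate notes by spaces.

Cb Eb Gb Bbb

The slash means an applied dominant: we want the dominant of VI. In Ab minor, VI is Fb major, and its dominant is built on Cb.
Building a dominant seventh chord on Cb gives Cb-Eb-Gb-Bbb.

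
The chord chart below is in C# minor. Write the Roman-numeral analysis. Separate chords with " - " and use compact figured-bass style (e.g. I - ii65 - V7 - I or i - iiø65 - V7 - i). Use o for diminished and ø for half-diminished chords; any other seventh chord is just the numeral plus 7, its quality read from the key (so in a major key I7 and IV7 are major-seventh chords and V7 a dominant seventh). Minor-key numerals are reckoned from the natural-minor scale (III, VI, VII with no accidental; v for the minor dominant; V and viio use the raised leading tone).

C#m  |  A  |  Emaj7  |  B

i - VI - III7 - VII

C#m: minor triad on C# = scale degree 1 → i.
A has root A, degree 6 in C# minor, so VI.
Emaj7 has root E, degree 3 in C# minor, so III7.
B: root B is the subtonic; major triad there is VII.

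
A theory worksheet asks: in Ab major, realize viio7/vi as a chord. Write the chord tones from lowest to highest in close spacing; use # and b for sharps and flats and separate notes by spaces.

E G Bb Db

The slash marks an applied leading-tone chord: viio of vi. In Ab major, vi is F, so the leading tone to it is E, a half step below.
Building a fully diminished seventh chord on E gives E-G-Bb-Db.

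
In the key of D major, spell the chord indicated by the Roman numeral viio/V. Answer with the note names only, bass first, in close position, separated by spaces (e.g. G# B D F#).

viio/V is a secondary leading-tone chord. The target V is A in D major; the applied chord is rooted a semitone below, on G#.
Building a diminished triad on G# gives G#-B-D.

G# B D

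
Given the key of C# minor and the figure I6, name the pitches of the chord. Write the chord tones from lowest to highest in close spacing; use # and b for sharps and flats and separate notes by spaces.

Scale degree 1 in C# minor is C#; here the chord built on it is altered to a major triad. I6 is the major tonic (Picardy third), borrowed from the parallel major.
So the chord is C#-E#-G#, a major triad.
The figured bass 6 indicates first inversion, placing the third (E#) in the bass: E#-G#-C#.

E# G# C#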